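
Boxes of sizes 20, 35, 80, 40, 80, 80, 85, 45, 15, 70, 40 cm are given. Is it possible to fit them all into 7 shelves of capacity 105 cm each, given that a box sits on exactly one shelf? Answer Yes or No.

Yes

A valid assignment using 7 shelves:
  shelf 1: 85 + 20 = 105
  shelf 2: 80 + 15 = 95
  shelf 3: 80 = 80
  shelf 4: 80 = 80
  shelf 5: 70 + 35 = 105
  shelf 6: 45 + 40 = 85
  shelf 7: 40 = 40
Every load is within 105 cm, so 7 shelves suffice.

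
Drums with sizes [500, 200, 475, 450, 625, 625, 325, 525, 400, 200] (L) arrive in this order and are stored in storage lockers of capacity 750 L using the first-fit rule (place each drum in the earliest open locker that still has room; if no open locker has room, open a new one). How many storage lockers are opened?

7

  500 → locker 1 (new)  [load 500/750]
  200 → locker 1  [load 700/750]
  475 → locker 2 (new)  [load 475/750]
  450 → locker 3 (new)  [load 450/750]
  625 → locker 4 (new)  [load 625/750]
  625 → locker 5 (new)  [load 625/750]
  325 → locker 6 (new)  [load 325/750]
  525 → locker 7 (new)  [load 525/750]
  400 → locker 6  [load 725/750]
  200 → locker 2  [load 675/750]
7 storage lockers opened.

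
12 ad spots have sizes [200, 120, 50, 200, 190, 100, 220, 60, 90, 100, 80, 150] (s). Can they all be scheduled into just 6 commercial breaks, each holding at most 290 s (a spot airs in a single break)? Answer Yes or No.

Yes

A valid assignment using 6 commercial breaks:
  break 1: 220 + 60 = 280
  break 2: 200 + 90 = 290
  break 3: 200 + 80 = 280
  break 4: 190 + 100 = 290
  break 5: 150 + 120 = 270
  break 6: 100 + 50 = 150
Every load is within 290 s, so 6 commercial breaks suffice.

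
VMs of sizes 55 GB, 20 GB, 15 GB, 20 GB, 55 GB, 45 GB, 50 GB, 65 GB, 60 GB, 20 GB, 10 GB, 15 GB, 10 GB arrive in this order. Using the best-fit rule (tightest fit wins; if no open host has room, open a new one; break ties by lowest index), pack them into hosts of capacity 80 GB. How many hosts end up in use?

6

  55 → host 1 (new)  [load 55/80]
  20 → host 1  [load 75/80]
  15 → host 2 (new)  [load 15/80]
  20 → host 2  [load 35/80]
  55 → host 3 (new)  [load 55/80]
  45 → host 2  [load 80/80]
  50 → host 4 (new)  [load 50/80]
  65 → host 5 (new)  [load 65/80]
  60 → host 6 (new)  [load 60/80]
  20 → host 6  [load 80/80]
  10 → host 5  [load 75/80]
  15 → host 3  [load 70/80]
  10 → host 3  [load 80/80]
6 hosts opened.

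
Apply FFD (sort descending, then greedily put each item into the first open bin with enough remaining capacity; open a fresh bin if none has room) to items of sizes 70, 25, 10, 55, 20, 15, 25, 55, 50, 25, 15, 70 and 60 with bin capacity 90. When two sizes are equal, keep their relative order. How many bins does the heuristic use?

Sorted descending: 70, 70, 60, 55, 55, 50, 25, 25, 25, 20, 15, 15, 10.
  70 → bin 1 (new)  [load 70/90]
  70 → bin 2 (new)  [load 70/90]
  60 → bin 3 (new)  [load 60/90]
  55 → bin 4 (new)  [load 55/90]
  55 → bin 5 (new)  [load 55/90]
  50 → bin 6 (new)  [load 50/90]
  25 → bin 3  [load 85/90]
  25 → bin 4  [load 80/90]
  25 → bin 5  [load 80/90]
  20 → bin 1  [load 90/90]
  15 → bin 2  [load 85/90]
  15 → bin 6  [load 65/90]
  10 → bin 4  [load 90/90]
6 bins opened.

6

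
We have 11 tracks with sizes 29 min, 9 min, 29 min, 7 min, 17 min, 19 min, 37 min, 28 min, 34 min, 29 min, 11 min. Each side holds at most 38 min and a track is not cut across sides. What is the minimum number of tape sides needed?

8

Total = 37 + 34 + 29 + 29 + 29 + 28 + 19 + 17 + 11 + 9 + 7 = 249 min.
Lower bound: ⌈249/38⌉ = 7 tape sides.
A packing using 8 tape sides:
  side 1: 37 = 37
  side 2: 34 = 34
  side 3: 29 + 9 = 38
  side 4: 29 + 7 = 36
  side 5: 29 = 29
  side 6: 28 = 28
  side 7: 19 + 17 = 36
  side 8: 11 = 11
No arrangement into 7 tape sides stays within capacity, so 8 is optimal.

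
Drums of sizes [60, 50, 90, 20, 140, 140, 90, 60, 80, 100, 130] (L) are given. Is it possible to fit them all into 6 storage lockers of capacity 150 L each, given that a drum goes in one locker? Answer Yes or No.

Total = 960 L; ⌈960/150⌉ = 7.
At least 7 storage lockers are required, but only 6 are allowed.

No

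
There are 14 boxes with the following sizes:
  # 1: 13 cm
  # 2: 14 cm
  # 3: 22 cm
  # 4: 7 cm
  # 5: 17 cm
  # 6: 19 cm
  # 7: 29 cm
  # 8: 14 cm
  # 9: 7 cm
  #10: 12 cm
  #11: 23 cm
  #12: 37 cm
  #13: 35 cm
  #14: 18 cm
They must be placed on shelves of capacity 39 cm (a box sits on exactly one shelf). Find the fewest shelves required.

8

Total = 37 + 35 + 29 + 23 + 22 + 19 + 18 + 17 + 14 + 14 + 13 + 12 + 7 + 7 = 267 cm.
Lower bound: ⌈267/39⌉ = 7 shelves.
A packing using 8 shelves:
  shelf 1: 37 = 37
  shelf 2: 35 = 35
  shelf 3: 29 + 7 = 36
  shelf 4: 23 + 14 = 37
  shelf 5: 22 + 17 = 39
  shelf 6: 19 + 18 = 37
  shelf 7: 14 + 13 + 12 = 39
  shelf 8: 7 = 7
No arrangement into 7 shelves stays within capacity, so 8 is optimal.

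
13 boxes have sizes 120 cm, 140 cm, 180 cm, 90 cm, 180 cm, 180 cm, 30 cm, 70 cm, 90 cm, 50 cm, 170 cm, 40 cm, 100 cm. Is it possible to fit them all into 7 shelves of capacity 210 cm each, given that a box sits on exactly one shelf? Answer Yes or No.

Total = 1440 cm; ⌈1440/210⌉ = 7.
The bound of 7 does not rule out 7, but exhaustive search shows no assignment into 7 shelves of capacity 210 cm exists — the minimum is 8.

No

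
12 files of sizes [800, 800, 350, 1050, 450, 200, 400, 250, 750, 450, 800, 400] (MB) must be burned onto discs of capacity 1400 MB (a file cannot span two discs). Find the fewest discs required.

Total = 1050 + 800 + 800 + 800 + 750 + 450 + 450 + 400 + 400 + 350 + 250 + 200 = 6700 MB.
Lower bound: ⌈6700/1400⌉ = 5 discs.
A packing using 5 discs:
  disc 1: 1050 + 350 = 1400
  disc 2: 800 + 450 = 1250
  disc 3: 800 + 450 = 1250
  disc 4: 800 + 400 + 200 = 1400
  disc 5: 750 + 400 + 250 = 1400
This matches the lower bound, so 5 is optimal.

5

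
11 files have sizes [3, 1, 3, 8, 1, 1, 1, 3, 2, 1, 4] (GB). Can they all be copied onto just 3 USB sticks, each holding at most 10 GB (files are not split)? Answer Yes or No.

Yes

A valid assignment using 3 USB sticks:
  USB stick 1: 8 + 2 = 10
  USB stick 2: 4 + 3 + 3 = 10
  USB stick 3: 3 + 1 + 1 + 1 + 1 + 1 = 8
Every load is within 10 GB, so 3 USB sticks suffice.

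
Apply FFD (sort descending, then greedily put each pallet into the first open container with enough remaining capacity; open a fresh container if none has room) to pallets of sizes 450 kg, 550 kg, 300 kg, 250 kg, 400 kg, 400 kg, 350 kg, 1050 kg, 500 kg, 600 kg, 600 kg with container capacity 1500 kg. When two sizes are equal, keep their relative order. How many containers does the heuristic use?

4

Sorted descending: 1050, 600, 600, 550, 500, 450, 400, 400, 350, 300, 250.
  1050 → container 1 (new)  [load 1050/1500]
  600 → container 2 (new)  [load 600/1500]
  600 → container 2  [load 1200/1500]
  550 → container 3 (new)  [load 550/1500]
  500 → container 3  [load 1050/1500]
  450 → container 1  [load 1500/1500]
  400 → container 3  [load 1450/1500]
  400 → container 4 (new)  [load 400/1500]
  350 → container 4  [load 750/1500]
  300 → container 2  [load 1500/1500]
  250 → container 4  [load 1000/1500]
4 containers opened.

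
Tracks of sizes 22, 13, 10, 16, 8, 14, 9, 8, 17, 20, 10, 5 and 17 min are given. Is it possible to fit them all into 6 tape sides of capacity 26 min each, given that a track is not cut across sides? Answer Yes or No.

Total = 169 min; ⌈169/26⌉ = 7.
At least 7 tape sides are required, but only 6 are allowed.

No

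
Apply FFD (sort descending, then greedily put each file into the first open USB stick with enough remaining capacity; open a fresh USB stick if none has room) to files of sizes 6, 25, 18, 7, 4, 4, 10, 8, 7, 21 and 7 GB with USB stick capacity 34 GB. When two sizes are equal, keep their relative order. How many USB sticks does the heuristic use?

Sorted descending: 25, 21, 18, 10, 8, 7, 7, 7, 6, 4, 4.
  25 → USB stick 1 (new)  [load 25/34]
  21 → USB stick 2 (new)  [load 21/34]
  18 → USB stick 3 (new)  [load 18/34]
  10 → USB stick 2  [load 31/34]
  8 → USB stick 1  [load 33/34]
  7 → USB stick 3  [load 25/34]
  7 → USB stick 3  [load 32/34]
  7 → USB stick 4 (new)  [load 7/34]
  6 → USB stick 4  [load 13/34]
  4 → USB stick 4  [load 17/34]
  4 → USB stick 4  [load 21/34]
4 USB sticks opened.

4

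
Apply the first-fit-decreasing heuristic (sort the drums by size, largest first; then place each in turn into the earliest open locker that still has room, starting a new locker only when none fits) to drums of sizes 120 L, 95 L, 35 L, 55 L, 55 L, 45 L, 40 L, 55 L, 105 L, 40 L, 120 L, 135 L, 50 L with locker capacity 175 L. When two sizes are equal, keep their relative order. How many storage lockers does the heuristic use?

Sorted descending: 135, 120, 120, 105, 95, 55, 55, 55, 50, 45, 40, 40, 35.
  135 → locker 1 (new)  [load 135/175]
  120 → locker 2 (new)  [load 120/175]
  120 → locker 3 (new)  [load 120/175]
  105 → locker 4 (new)  [load 105/175]
  95 → locker 5 (new)  [load 95/175]
  55 → locker 2  [load 175/175]
  55 → locker 3  [load 175/175]
  55 → locker 4  [load 160/175]
  50 → locker 5  [load 145/175]
  45 → locker 6 (new)  [load 45/175]
  40 → locker 1  [load 175/175]
  40 → locker 6  [load 85/175]
  35 → locker 6  [load 120/175]
6 storage lockers opened.

6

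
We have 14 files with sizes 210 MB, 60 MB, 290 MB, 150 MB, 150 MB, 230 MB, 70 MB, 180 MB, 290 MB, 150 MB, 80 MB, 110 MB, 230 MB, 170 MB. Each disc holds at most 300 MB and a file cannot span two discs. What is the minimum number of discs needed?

9

Total = 290 + 290 + 230 + 230 + 210 + 180 + 170 + 150 + 150 + 150 + 110 + 80 + 70 + 60 = 2370 MB.
Lower bound: ⌈2370/300⌉ = 8 discs.
A packing using 9 discs:
  disc 1: 290 = 290
  disc 2: 290 = 290
  disc 3: 230 + 70 = 300
  disc 4: 230 + 60 = 290
  disc 5: 210 + 80 = 290
  disc 6: 180 + 110 = 290
  disc 7: 170 = 170
  disc 8: 150 + 150 = 300
  disc 9: 150 = 150
No arrangement into 8 discs stays within capacity, so 9 is optimal.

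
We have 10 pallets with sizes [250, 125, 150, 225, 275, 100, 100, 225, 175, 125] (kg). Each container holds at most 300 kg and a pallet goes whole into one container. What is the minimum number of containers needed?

7

Total = 275 + 250 + 225 + 225 + 175 + 150 + 125 + 125 + 100 + 100 = 1750 kg.
Lower bound: ⌈1750/300⌉ = 6 containers.
A packing using 7 containers:
  container 1: 275 = 275
  container 2: 250 = 250
  container 3: 225 = 225
  container 4: 225 = 225
  container 5: 175 + 125 = 300
  container 6: 150 + 125 = 275
  container 7: 100 + 100 = 200
No arrangement into 6 containers stays within capacity, so 7 is optimal.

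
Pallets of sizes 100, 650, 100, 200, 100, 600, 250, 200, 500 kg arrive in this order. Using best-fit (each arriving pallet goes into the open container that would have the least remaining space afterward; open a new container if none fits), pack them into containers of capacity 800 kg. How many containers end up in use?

4

  100 → container 1 (new)  [load 100/800]
  650 → container 1  [load 750/800]
  100 → container 2 (new)  [load 100/800]
  200 → container 2  [load 300/800]
  100 → container 2  [load 400/800]
  600 → container 3 (new)  [load 600/800]
  250 → container 2  [load 650/800]
  200 → container 3  [load 800/800]
  500 → container 4 (new)  [load 500/800]
4 containers opened.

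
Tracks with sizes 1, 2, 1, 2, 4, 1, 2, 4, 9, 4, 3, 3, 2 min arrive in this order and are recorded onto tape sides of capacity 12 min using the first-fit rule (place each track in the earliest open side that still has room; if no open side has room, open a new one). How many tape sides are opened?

4

  1 → side 1 (new)  [load 1/12]
  2 → side 1  [load 3/12]
  1 → side 1  [load 4/12]
  2 → side 1  [load 6/12]
  4 → side 1  [load 10/12]
  1 → side 1  [load 11/12]
  2 → side 2 (new)  [load 2/12]
  4 → side 2  [load 6/12]
  9 → side 3 (new)  [load 9/12]
  4 → side 2  [load 10/12]
  3 → side 3  [load 12/12]
  3 → side 4 (new)  [load 3/12]
  2 → side 2  [load 12/12]
4 tape sides opened.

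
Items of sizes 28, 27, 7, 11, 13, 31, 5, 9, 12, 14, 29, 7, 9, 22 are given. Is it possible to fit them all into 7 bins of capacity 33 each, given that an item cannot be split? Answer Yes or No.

No

Total = 224; ⌈224/33⌉ = 7.
The bound of 7 does not rule out 7, but exhaustive search shows no assignment into 7 bins of capacity 33 exists — the minimum is 8.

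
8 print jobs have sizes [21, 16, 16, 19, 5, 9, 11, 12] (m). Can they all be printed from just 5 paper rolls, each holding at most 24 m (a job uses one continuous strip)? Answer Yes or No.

Total = 109 m; ⌈109/24⌉ = 5.
The bound of 5 does not rule out 5, but exhaustive search shows no assignment into 5 paper rolls of capacity 24 m exists — the minimum is 6.

No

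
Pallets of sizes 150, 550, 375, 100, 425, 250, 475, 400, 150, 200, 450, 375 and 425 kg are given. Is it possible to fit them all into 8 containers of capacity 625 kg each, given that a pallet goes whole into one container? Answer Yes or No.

Yes

A valid assignment using 8 containers:
  container 1: 550 = 550
  container 2: 475 + 150 = 625
  container 3: 450 + 150 = 600
  container 4: 425 + 200 = 625
  container 5: 425 + 100 = 525
  container 6: 400 = 400
  container 7: 375 + 250 = 625
  container 8: 375 = 375
Every load is within 625 kg, so 8 containers suffice.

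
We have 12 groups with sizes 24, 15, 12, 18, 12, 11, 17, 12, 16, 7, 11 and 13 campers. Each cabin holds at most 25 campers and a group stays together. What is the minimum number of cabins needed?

Total = 24 + 18 + 17 + 16 + 15 + 13 + 12 + 12 + 12 + 11 + 11 + 7 = 168 campers.
Lower bound: ⌈168/25⌉ = 7 cabins.
A packing using 8 cabins:
  cabin 1: 24 = 24
  cabin 2: 18 + 7 = 25
  cabin 3: 17 = 17
  cabin 4: 16 = 16
  cabin 5: 15 = 15
  cabin 6: 13 + 12 = 25
  cabin 7: 12 + 12 = 24
  cabin 8: 11 + 11 = 22
No arrangement into 7 cabins stays within capacity, so 8 is optimal.

8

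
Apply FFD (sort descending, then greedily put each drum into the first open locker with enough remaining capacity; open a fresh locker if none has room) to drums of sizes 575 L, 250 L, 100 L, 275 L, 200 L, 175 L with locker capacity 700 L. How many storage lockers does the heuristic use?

Sorted descending: 575, 275, 250, 200, 175, 100.
  575 → locker 1 (new)  [load 575/700]
  275 → locker 2 (new)  [load 275/700]
  250 → locker 2  [load 525/700]
  200 → locker 3 (new)  [load 200/700]
  175 → locker 2  [load 700/700]
  100 → locker 1  [load 675/700]
3 storage lockers opened.

3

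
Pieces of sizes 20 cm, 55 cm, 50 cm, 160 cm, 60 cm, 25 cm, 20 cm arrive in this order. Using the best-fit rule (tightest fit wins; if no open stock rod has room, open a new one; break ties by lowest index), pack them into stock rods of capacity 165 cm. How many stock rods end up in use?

3

  20 → stock rod 1 (new)  [load 20/165]
  55 → stock rod 1  [load 75/165]
  50 → stock rod 1  [load 125/165]
  160 → stock rod 2 (new)  [load 160/165]
  60 → stock rod 3 (new)  [load 60/165]
  25 → stock rod 1  [load 150/165]
  20 → stock rod 3  [load 80/165]
3 stock rods opened.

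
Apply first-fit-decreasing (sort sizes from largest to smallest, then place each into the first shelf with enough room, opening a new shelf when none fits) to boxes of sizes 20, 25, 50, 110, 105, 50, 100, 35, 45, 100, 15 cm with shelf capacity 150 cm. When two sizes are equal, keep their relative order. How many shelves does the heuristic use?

Sorted descending: 110, 105, 100, 100, 50, 50, 45, 35, 25, 20, 15.
  110 → shelf 1 (new)  [load 110/150]
  105 → shelf 2 (new)  [load 105/150]
  100 → shelf 3 (new)  [load 100/150]
  100 → shelf 4 (new)  [load 100/150]
  50 → shelf 3  [load 150/150]
  50 → shelf 4  [load 150/150]
  45 → shelf 2  [load 150/150]
  35 → shelf 1  [load 145/150]
  25 → shelf 5 (new)  [load 25/150]
  20 → shelf 5  [load 45/150]
  15 → shelf 5  [load 60/150]
5 shelves opened.

5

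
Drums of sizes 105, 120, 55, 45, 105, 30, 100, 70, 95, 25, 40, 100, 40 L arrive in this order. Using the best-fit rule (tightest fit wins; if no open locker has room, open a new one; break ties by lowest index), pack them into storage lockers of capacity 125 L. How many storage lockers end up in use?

9

  105 → locker 1 (new)  [load 105/125]
  120 → locker 2 (new)  [load 120/125]
  55 → locker 3 (new)  [load 55/125]
  45 → locker 3  [load 100/125]
  105 → locker 4 (new)  [load 105/125]
  30 → locker 5 (new)  [load 30/125]
  100 → locker 6 (new)  [load 100/125]
  70 → locker 5  [load 100/125]
  95 → locker 7 (new)  [load 95/125]
  25 → locker 3  [load 125/125]
  40 → locker 8 (new)  [load 40/125]
  100 → locker 9 (new)  [load 100/125]
  40 → locker 8  [load 80/125]
9 storage lockers opened.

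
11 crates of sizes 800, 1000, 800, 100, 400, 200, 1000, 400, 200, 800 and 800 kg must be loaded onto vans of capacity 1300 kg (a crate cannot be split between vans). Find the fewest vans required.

Total = 1000 + 1000 + 800 + 800 + 800 + 800 + 400 + 400 + 200 + 200 + 100 = 6500 kg.
Lower bound: ⌈6500/1300⌉ = 5 vans.
Also, 6 crates each exceed 650 kg, and no two of those can share a van, so at least 6 vans are needed.
A packing using 6 vans:
  van 1: 1000 + 200 + 100 = 1300
  van 2: 1000 + 200 = 1200
  van 3: 800 + 400 = 1200
  van 4: 800 + 400 = 1200
  van 5: 800 = 800
  van 6: 800 = 800
This matches the lower bound, so 6 is optimal.

6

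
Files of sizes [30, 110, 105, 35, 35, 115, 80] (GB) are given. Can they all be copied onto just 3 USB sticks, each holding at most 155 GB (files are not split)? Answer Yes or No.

Total = 510 GB; ⌈510/155⌉ = 4.
At least 4 USB sticks are required, but only 3 are allowed.

No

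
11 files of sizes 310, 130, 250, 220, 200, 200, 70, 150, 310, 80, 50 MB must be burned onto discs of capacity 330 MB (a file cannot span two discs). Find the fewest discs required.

Total = 310 + 310 + 250 + 220 + 200 + 200 + 150 + 130 + 80 + 70 + 50 = 1970 MB.
Lower bound: ⌈1970/330⌉ = 6 discs.
A packing using 7 discs:
  disc 1: 310 = 310
  disc 2: 310 = 310
  disc 3: 250 + 80 = 330
  disc 4: 220 + 70 = 290
  disc 5: 200 + 130 = 330
  disc 6: 200 + 50 = 250
  disc 7: 150 = 150
No arrangement into 6 discs stays within capacity, so 7 is optimal.

7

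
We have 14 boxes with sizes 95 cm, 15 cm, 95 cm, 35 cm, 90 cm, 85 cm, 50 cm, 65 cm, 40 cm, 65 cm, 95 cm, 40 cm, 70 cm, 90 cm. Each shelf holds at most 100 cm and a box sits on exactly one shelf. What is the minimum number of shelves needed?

Total = 95 + 95 + 95 + 90 + 90 + 85 + 70 + 65 + 65 + 50 + 40 + 40 + 35 + 15 = 930 cm.
Lower bound: ⌈930/100⌉ = 10 shelves.
A packing using 11 shelves:
  shelf 1: 95 = 95
  shelf 2: 95 = 95
  shelf 3: 95 = 95
  shelf 4: 90 = 90
  shelf 5: 90 = 90
  shelf 6: 85 + 15 = 100
  shelf 7: 70 = 70
  shelf 8: 65 + 35 = 100
  shelf 9: 65 = 65
  shelf 10: 50 + 40 = 90
  shelf 11: 40 = 40
No arrangement into 10 shelves stays within capacity, so 11 is optimal.

11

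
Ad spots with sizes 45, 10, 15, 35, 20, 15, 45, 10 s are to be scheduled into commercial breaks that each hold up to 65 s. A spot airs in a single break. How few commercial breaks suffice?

Total = 45 + 45 + 35 + 20 + 15 + 15 + 10 + 10 = 195 s.
Lower bound: ⌈195/65⌉ = 3 commercial breaks.
A packing using 3 commercial breaks:
  break 1: 45 + 20 = 65
  break 2: 45 + 10 + 10 = 65
  break 3: 35 + 15 + 15 = 65
This matches the lower bound, so 3 is optimal.

3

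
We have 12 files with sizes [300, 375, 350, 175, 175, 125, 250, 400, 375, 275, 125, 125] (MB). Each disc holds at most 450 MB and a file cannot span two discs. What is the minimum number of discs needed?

8

Total = 400 + 375 + 375 + 350 + 300 + 275 + 250 + 175 + 175 + 125 + 125 + 125 = 3050 MB.
Lower bound: ⌈3050/450⌉ = 7 discs.
A packing using 8 discs:
  disc 1: 400 = 400
  disc 2: 375 = 375
  disc 3: 375 = 375
  disc 4: 350 = 350
  disc 5: 300 + 125 = 425
  disc 6: 275 + 175 = 450
  disc 7: 250 + 175 = 425
  disc 8: 125 + 125 = 250
No arrangement into 7 discs stays within capacity, so 8 is optimal.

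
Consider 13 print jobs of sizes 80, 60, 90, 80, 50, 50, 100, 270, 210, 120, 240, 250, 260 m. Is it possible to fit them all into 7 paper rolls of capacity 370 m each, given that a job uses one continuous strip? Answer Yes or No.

A valid assignment using 6 paper rolls:
  roll 1: 270 + 100 = 370
  roll 2: 260 + 90 = 350
  roll 3: 250 + 120 = 370
  roll 4: 240 + 80 + 50 = 370
  roll 5: 210 + 80 + 60 = 350
  roll 6: 50 = 50
That uses only 6 ≤ 7, so 7 paper rolls are enough.

Yes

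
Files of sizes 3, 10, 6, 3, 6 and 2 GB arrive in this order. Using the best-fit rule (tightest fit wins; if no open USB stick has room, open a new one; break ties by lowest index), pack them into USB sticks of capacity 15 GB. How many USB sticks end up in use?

2

  3 → USB stick 1 (new)  [load 3/15]
  10 → USB stick 1  [load 13/15]
  6 → USB stick 2 (new)  [load 6/15]
  3 → USB stick 2  [load 9/15]
  6 → USB stick 2  [load 15/15]
  2 → USB stick 1  [load 15/15]
2 USB sticks opened.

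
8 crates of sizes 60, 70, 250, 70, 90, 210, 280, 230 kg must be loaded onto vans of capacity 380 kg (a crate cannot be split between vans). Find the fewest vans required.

Total = 280 + 250 + 230 + 210 + 90 + 70 + 70 + 60 = 1260 kg.
Lower bound: ⌈1260/380⌉ = 4 vans.
A packing using 4 vans:
  van 1: 280 + 90 = 370
  van 2: 250 + 70 + 60 = 380
  van 3: 230 + 70 = 300
  van 4: 210 = 210
This matches the lower bound, so 4 is optimal.

4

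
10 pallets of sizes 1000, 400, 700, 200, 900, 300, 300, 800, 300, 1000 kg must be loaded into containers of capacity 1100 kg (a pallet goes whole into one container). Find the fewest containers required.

Total = 1000 + 1000 + 900 + 800 + 700 + 400 + 300 + 300 + 300 + 200 = 5900 kg.
Lower bound: ⌈5900/1100⌉ = 6 containers.
A packing using 6 containers:
  container 1: 1000 = 1000
  container 2: 1000 = 1000
  container 3: 900 + 200 = 1100
  container 4: 800 + 300 = 1100
  container 5: 700 + 400 = 1100
  container 6: 300 + 300 = 600
This matches the lower bound, so 6 is optimal.

6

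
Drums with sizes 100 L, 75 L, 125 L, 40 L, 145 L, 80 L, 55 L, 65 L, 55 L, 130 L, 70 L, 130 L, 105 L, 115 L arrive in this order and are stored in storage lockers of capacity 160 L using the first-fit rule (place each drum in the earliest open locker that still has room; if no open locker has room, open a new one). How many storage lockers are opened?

10

  100 → locker 1 (new)  [load 100/160]
  75 → locker 2 (new)  [load 75/160]
  125 → locker 3 (new)  [load 125/160]
  40 → locker 1  [load 140/160]
  145 → locker 4 (new)  [load 145/160]
  80 → locker 2  [load 155/160]
  55 → locker 5 (new)  [load 55/160]
  65 → locker 5  [load 120/160]
  55 → locker 6 (new)  [load 55/160]
  130 → locker 7 (new)  [load 130/160]
  70 → locker 6  [load 125/160]
  130 → locker 8 (new)  [load 130/160]
  105 → locker 9 (new)  [load 105/160]
  115 → locker 10 (new)  [load 115/160]
10 storage lockers opened.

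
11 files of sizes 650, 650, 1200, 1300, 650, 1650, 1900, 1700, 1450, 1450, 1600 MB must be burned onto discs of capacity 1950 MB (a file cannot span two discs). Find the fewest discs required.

Total = 1900 + 1700 + 1650 + 1600 + 1450 + 1450 + 1300 + 1200 + 650 + 650 + 650 = 14200 MB.
Lower bound: ⌈14200/1950⌉ = 8 discs.
A packing using 9 discs:
  disc 1: 1900 = 1900
  disc 2: 1700 = 1700
  disc 3: 1650 = 1650
  disc 4: 1600 = 1600
  disc 5: 1450 = 1450
  disc 6: 1450 = 1450
  disc 7: 1300 + 650 = 1950
  disc 8: 1200 + 650 = 1850
  disc 9: 650 = 650
No arrangement into 8 discs stays within capacity, so 9 is optimal.

9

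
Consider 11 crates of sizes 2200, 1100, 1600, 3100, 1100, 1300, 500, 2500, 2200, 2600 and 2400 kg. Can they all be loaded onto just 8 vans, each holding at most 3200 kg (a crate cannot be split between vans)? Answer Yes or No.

A valid assignment using 8 vans:
  van 1: 3100 = 3100
  van 2: 2600 + 500 = 3100
  van 3: 2500 = 2500
  van 4: 2400 = 2400
  van 5: 2200 = 2200
  van 6: 2200 = 2200
  van 7: 1600 + 1300 = 2900
  van 8: 1100 + 1100 = 2200
Every load is within 3200 kg, so 8 vans suffice.

Yes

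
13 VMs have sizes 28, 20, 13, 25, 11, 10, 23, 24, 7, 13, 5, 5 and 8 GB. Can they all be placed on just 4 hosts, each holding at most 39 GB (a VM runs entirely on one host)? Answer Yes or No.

No

Total = 192 GB; ⌈192/39⌉ = 5.
At least 5 hosts are required, but only 4 are allowed.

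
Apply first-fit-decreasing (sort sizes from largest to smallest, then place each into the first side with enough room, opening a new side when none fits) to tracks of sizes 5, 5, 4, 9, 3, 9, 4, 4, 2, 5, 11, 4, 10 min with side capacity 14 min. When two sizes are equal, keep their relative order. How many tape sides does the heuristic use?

6

Sorted descending: 11, 10, 9, 9, 5, 5, 5, 4, 4, 4, 4, 3, 2.
  11 → side 1 (new)  [load 11/14]
  10 → side 2 (new)  [load 10/14]
  9 → side 3 (new)  [load 9/14]
  9 → side 4 (new)  [load 9/14]
  5 → side 3  [load 14/14]
  5 → side 4  [load 14/14]
  5 → side 5 (new)  [load 5/14]
  4 → side 2  [load 14/14]
  4 → side 5  [load 9/14]
  4 → side 5  [load 13/14]
  4 → side 6 (new)  [load 4/14]
  3 → side 1  [load 14/14]
  2 → side 6  [load 6/14]
6 tape sides opened.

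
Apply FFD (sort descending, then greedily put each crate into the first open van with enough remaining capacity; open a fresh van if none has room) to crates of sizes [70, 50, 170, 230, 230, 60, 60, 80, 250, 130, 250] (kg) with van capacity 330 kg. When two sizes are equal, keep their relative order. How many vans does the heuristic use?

Sorted descending: 250, 250, 230, 230, 170, 130, 80, 70, 60, 60, 50.
  250 → van 1 (new)  [load 250/330]
  250 → van 2 (new)  [load 250/330]
  230 → van 3 (new)  [load 230/330]
  230 → van 4 (new)  [load 230/330]
  170 → van 5 (new)  [load 170/330]
  130 → van 5  [load 300/330]
  80 → van 1  [load 330/330]
  70 → van 2  [load 320/330]
  60 → van 3  [load 290/330]
  60 → van 4  [load 290/330]
  50 → van 6 (new)  [load 50/330]
6 vans opened.

6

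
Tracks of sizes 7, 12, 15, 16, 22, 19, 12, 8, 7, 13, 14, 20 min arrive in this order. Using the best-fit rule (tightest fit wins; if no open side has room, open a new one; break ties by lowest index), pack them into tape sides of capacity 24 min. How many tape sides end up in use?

  7 → side 1 (new)  [load 7/24]
  12 → side 1  [load 19/24]
  15 → side 2 (new)  [load 15/24]
  16 → side 3 (new)  [load 16/24]
  22 → side 4 (new)  [load 22/24]
  19 → side 5 (new)  [load 19/24]
  12 → side 6 (new)  [load 12/24]
  8 → side 3  [load 24/24]
  7 → side 2  [load 22/24]
  13 → side 7 (new)  [load 13/24]
  14 → side 8 (new)  [load 14/24]
  20 → side 9 (new)  [load 20/24]
9 tape sides opened.

9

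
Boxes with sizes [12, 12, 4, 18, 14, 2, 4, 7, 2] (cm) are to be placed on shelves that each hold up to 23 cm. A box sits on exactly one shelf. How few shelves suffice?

Total = 18 + 14 + 12 + 12 + 7 + 4 + 4 + 2 + 2 = 75 cm.
Lower bound: ⌈75/23⌉ = 4 shelves.
A packing using 4 shelves:
  shelf 1: 18 + 4 = 22
  shelf 2: 14 + 7 + 2 = 23
  shelf 3: 12 + 4 + 2 = 18
  shelf 4: 12 = 12
This matches the lower bound, so 4 is optimal.

4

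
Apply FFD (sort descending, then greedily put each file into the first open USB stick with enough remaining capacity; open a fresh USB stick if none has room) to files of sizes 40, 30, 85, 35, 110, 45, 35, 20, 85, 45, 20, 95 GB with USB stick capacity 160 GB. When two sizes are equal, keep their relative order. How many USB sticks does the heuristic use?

5

Sorted descending: 110, 95, 85, 85, 45, 45, 40, 35, 35, 30, 20, 20.
  110 → USB stick 1 (new)  [load 110/160]
  95 → USB stick 2 (new)  [load 95/160]
  85 → USB stick 3 (new)  [load 85/160]
  85 → USB stick 4 (new)  [load 85/160]
  45 → USB stick 1  [load 155/160]
  45 → USB stick 2  [load 140/160]
  40 → USB stick 3  [load 125/160]
  35 → USB stick 3  [load 160/160]
  35 → USB stick 4  [load 120/160]
  30 → USB stick 4  [load 150/160]
  20 → USB stick 2  [load 160/160]
  20 → USB stick 5 (new)  [load 20/160]
5 USB sticks opened.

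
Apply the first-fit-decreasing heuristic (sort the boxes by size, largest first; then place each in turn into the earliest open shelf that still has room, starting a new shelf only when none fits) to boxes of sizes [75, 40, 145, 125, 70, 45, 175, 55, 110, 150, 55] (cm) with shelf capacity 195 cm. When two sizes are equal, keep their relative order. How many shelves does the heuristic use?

6

Sorted descending: 175, 150, 145, 125, 110, 75, 70, 55, 55, 45, 40.
  175 → shelf 1 (new)  [load 175/195]
  150 → shelf 2 (new)  [load 150/195]
  145 → shelf 3 (new)  [load 145/195]
  125 → shelf 4 (new)  [load 125/195]
  110 → shelf 5 (new)  [load 110/195]
  75 → shelf 5  [load 185/195]
  70 → shelf 4  [load 195/195]
  55 → shelf 6 (new)  [load 55/195]
  55 → shelf 6  [load 110/195]
  45 → shelf 2  [load 195/195]
  40 → shelf 3  [load 185/195]
6 shelves opened.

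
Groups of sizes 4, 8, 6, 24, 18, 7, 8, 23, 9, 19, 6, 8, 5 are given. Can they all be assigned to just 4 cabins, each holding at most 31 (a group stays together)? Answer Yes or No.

No

Total = 145; ⌈145/31⌉ = 5.
At least 5 cabins are required, but only 4 are allowed.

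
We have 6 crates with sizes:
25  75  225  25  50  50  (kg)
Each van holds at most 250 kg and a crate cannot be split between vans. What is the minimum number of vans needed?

2

Total = 225 + 75 + 50 + 50 + 25 + 25 = 450 kg.
Lower bound: ⌈450/250⌉ = 2 vans.
A packing using 2 vans:
  van 1: 225 + 25 = 250
  van 2: 75 + 50 + 50 + 25 = 200
This matches the lower bound, so 2 is optimal.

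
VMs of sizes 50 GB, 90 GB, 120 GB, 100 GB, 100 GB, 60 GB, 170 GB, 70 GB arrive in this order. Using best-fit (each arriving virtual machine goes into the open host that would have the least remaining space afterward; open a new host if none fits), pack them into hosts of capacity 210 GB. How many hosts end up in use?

4

  50 → host 1 (new)  [load 50/210]
  90 → host 1  [load 140/210]
  120 → host 2 (new)  [load 120/210]
  100 → host 3 (new)  [load 100/210]
  100 → host 3  [load 200/210]
  60 → host 1  [load 200/210]
  170 → host 4 (new)  [load 170/210]
  70 → host 2  [load 190/210]
4 hosts opened.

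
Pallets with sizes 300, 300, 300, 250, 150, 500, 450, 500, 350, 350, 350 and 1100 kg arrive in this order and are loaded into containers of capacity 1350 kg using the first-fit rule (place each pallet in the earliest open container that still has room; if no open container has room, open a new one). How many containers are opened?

  300 → container 1 (new)  [load 300/1350]
  300 → container 1  [load 600/1350]
  300 → container 1  [load 900/1350]
  250 → container 1  [load 1150/1350]
  150 → container 1  [load 1300/1350]
  500 → container 2 (new)  [load 500/1350]
  450 → container 2  [load 950/1350]
  500 → container 3 (new)  [load 500/1350]
  350 → container 2  [load 1300/1350]
  350 → container 3  [load 850/1350]
  350 → container 3  [load 1200/1350]
  1100 → container 4 (new)  [load 1100/1350]
4 containers opened.

4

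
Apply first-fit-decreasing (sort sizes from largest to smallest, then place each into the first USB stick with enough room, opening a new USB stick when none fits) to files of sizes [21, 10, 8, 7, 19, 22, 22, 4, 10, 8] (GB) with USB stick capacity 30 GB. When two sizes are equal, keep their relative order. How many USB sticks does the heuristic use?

5

Sorted descending: 22, 22, 21, 19, 10, 10, 8, 8, 7, 4.
  22 → USB stick 1 (new)  [load 22/30]
  22 → USB stick 2 (new)  [load 22/30]
  21 → USB stick 3 (new)  [load 21/30]
  19 → USB stick 4 (new)  [load 19/30]
  10 → USB stick 4  [load 29/30]
  10 → USB stick 5 (new)  [load 10/30]
  8 → USB stick 1  [load 30/30]
  8 → USB stick 2  [load 30/30]
  7 → USB stick 3  [load 28/30]
  4 → USB stick 5  [load 14/30]
5 USB sticks opened.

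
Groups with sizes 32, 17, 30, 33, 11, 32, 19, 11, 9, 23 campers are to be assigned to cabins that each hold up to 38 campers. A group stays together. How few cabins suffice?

Total = 33 + 32 + 32 + 30 + 23 + 19 + 17 + 11 + 11 + 9 = 217 campers.
Lower bound: ⌈217/38⌉ = 6 cabins.
A packing using 7 cabins:
  cabin 1: 33 = 33
  cabin 2: 32 = 32
  cabin 3: 32 = 32
  cabin 4: 30 = 30
  cabin 5: 23 + 11 = 34
  cabin 6: 19 + 17 = 36
  cabin 7: 11 + 9 = 20
No arrangement into 6 cabins stays within capacity, so 7 is optimal.

7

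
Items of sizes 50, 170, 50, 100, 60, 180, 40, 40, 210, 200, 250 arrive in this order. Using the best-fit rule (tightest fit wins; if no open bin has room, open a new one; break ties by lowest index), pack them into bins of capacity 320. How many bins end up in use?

6

  50 → bin 1 (new)  [load 50/320]
  170 → bin 1  [load 220/320]
  50 → bin 1  [load 270/320]
  100 → bin 2 (new)  [load 100/320]
  60 → bin 2  [load 160/320]
  180 → bin 3 (new)  [load 180/320]
  40 → bin 1  [load 310/320]
  40 → bin 3  [load 220/320]
  210 → bin 4 (new)  [load 210/320]
  200 → bin 5 (new)  [load 200/320]
  250 → bin 6 (new)  [load 250/320]
6 bins opened.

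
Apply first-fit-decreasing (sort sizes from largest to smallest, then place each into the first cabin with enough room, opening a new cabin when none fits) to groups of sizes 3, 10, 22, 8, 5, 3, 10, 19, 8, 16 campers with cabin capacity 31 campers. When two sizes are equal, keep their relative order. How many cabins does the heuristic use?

Sorted descending: 22, 19, 16, 10, 10, 8, 8, 5, 3, 3.
  22 → cabin 1 (new)  [load 22/31]
  19 → cabin 2 (new)  [load 19/31]
  16 → cabin 3 (new)  [load 16/31]
  10 → cabin 2  [load 29/31]
  10 → cabin 3  [load 26/31]
  8 → cabin 1  [load 30/31]
  8 → cabin 4 (new)  [load 8/31]
  5 → cabin 3  [load 31/31]
  3 → cabin 4  [load 11/31]
  3 → cabin 4  [load 14/31]
4 cabins opened.

4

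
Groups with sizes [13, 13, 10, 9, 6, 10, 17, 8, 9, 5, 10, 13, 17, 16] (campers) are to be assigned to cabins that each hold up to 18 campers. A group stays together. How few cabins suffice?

Total = 17 + 17 + 16 + 13 + 13 + 13 + 10 + 10 + 10 + 9 + 9 + 8 + 6 + 5 = 156 campers.
Lower bound: ⌈156/18⌉ = 9 cabins.
A packing using 10 cabins:
  cabin 1: 17 = 17
  cabin 2: 17 = 17
  cabin 3: 16 = 16
  cabin 4: 13 + 5 = 18
  cabin 5: 13 = 13
  cabin 6: 13 = 13
  cabin 7: 10 + 8 = 18
  cabin 8: 10 + 6 = 16
  cabin 9: 10 = 10
  cabin 10: 9 + 9 = 18
No arrangement into 9 cabins stays within capacity, so 10 is optimal.

10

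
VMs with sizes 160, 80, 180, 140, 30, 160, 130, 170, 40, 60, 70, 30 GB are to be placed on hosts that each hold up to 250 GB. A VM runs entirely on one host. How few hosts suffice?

6

Total = 180 + 170 + 160 + 160 + 140 + 130 + 80 + 70 + 60 + 40 + 30 + 30 = 1250 GB.
Lower bound: ⌈1250/250⌉ = 5 hosts.
Also, 6 VMs each exceed 125 GB, and no two of those can share a host, so at least 6 hosts are needed.
A packing using 6 hosts:
  host 1: 180 + 70 = 250
  host 2: 170 + 80 = 250
  host 3: 160 + 60 + 30 = 250
  host 4: 160 + 40 + 30 = 230
  host 5: 140 = 140
  host 6: 130 = 130
This matches the lower bound, so 6 is optimal.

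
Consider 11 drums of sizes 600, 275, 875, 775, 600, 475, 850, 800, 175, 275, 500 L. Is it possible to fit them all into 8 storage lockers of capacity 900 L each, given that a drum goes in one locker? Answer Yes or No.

Yes

A valid assignment using 8 storage lockers:
  locker 1: 875 = 875
  locker 2: 850 = 850
  locker 3: 800 = 800
  locker 4: 775 = 775
  locker 5: 600 + 275 = 875
  locker 6: 600 + 275 = 875
  locker 7: 500 + 175 = 675
  locker 8: 475 = 475
Every load is within 900 L, so 8 storage lockers suffice.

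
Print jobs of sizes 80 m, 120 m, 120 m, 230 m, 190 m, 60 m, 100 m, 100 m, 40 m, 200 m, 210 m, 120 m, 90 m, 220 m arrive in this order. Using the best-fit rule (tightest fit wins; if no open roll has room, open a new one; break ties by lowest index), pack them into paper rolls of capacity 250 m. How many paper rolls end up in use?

9

  80 → roll 1 (new)  [load 80/250]
  120 → roll 1  [load 200/250]
  120 → roll 2 (new)  [load 120/250]
  230 → roll 3 (new)  [load 230/250]
  190 → roll 4 (new)  [load 190/250]
  60 → roll 4  [load 250/250]
  100 → roll 2  [load 220/250]
  100 → roll 5 (new)  [load 100/250]
  40 → roll 1  [load 240/250]
  200 → roll 6 (new)  [load 200/250]
  210 → roll 7 (new)  [load 210/250]
  120 → roll 5  [load 220/250]
  90 → roll 8 (new)  [load 90/250]
  220 → roll 9 (new)  [load 220/250]
9 paper rolls opened.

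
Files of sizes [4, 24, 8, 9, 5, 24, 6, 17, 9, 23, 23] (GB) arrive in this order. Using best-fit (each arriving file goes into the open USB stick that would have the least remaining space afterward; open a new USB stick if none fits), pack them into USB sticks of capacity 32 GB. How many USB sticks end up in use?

  4 → USB stick 1 (new)  [load 4/32]
  24 → USB stick 1  [load 28/32]
  8 → USB stick 2 (new)  [load 8/32]
  9 → USB stick 2  [load 17/32]
  5 → USB stick 2  [load 22/32]
  24 → USB stick 3 (new)  [load 24/32]
  6 → USB stick 3  [load 30/32]
  17 → USB stick 4 (new)  [load 17/32]
  9 → USB stick 2  [load 31/32]
  23 → USB stick 5 (new)  [load 23/32]
  23 → USB stick 6 (new)  [load 23/32]
6 USB sticks opened.

6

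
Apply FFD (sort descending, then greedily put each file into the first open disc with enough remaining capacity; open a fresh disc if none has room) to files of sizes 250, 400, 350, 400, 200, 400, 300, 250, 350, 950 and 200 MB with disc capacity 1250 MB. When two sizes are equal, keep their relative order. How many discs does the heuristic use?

4

Sorted descending: 950, 400, 400, 400, 350, 350, 300, 250, 250, 200, 200.
  950 → disc 1 (new)  [load 950/1250]
  400 → disc 2 (new)  [load 400/1250]
  400 → disc 2  [load 800/1250]
  400 → disc 2  [load 1200/1250]
  350 → disc 3 (new)  [load 350/1250]
  350 → disc 3  [load 700/1250]
  300 → disc 1  [load 1250/1250]
  250 → disc 3  [load 950/1250]
  250 → disc 3  [load 1200/1250]
  200 → disc 4 (new)  [load 200/1250]
  200 → disc 4  [load 400/1250]
4 discs opened.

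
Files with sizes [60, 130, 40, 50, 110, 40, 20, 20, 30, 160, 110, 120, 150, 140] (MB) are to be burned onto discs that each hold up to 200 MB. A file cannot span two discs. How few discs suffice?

7

Total = 160 + 150 + 140 + 130 + 120 + 110 + 110 + 60 + 50 + 40 + 40 + 30 + 20 + 20 = 1180 MB.
Lower bound: ⌈1180/200⌉ = 6 discs.
Also, 7 files each exceed 100 MB, and no two of those can share a disc, so at least 7 discs are needed.
A packing using 7 discs:
  disc 1: 160 + 40 = 200
  disc 2: 150 + 50 = 200
  disc 3: 140 + 60 = 200
  disc 4: 130 + 40 + 30 = 200
  disc 5: 120 + 20 + 20 = 160
  disc 6: 110 = 110
  disc 7: 110 = 110
This matches the lower bound, so 7 is optimal.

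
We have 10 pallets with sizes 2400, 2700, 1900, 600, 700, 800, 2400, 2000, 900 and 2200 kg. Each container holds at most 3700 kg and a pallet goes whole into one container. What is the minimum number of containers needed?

6

Total = 2700 + 2400 + 2400 + 2200 + 2000 + 1900 + 900 + 800 + 700 + 600 = 16600 kg.
Lower bound: ⌈16600/3700⌉ = 5 containers.
Also, 6 pallets each exceed 1850 kg, and no two of those can share a container, so at least 6 containers are needed.
A packing using 6 containers:
  container 1: 2700 + 900 = 3600
  container 2: 2400 + 800 = 3200
  container 3: 2400 + 700 + 600 = 3700
  container 4: 2200 = 2200
  container 5: 2000 = 2000
  container 6: 1900 = 1900
This matches the lower bound, so 6 is optimal.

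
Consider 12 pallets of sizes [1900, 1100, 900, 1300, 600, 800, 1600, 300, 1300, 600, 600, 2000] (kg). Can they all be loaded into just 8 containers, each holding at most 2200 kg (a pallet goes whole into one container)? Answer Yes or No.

Yes

A valid assignment using 7 containers:
  container 1: 2000 = 2000
  container 2: 1900 + 300 = 2200
  container 3: 1600 + 600 = 2200
  container 4: 1300 + 900 = 2200
  container 5: 1300 + 800 = 2100
  container 6: 1100 + 600 = 1700
  container 7: 600 = 600
That uses only 7 ≤ 8, so 8 containers are enough.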